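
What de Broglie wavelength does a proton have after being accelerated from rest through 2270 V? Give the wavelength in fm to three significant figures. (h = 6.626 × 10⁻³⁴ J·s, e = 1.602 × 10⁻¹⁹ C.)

KE = eV = 1.602 × 10⁻¹⁹ × 2270 = 3.637 × 10⁻¹⁶ J.
p = √(2mKE) = √(2 × 1.673 × 10⁻²⁷ × 3.637 × 10⁻¹⁶) = 1.103 × 10⁻²¹ kg·m/s.
λ = h/p = 6.626 × 10⁻³⁴ / 1.103 × 10⁻²¹ = 6.01 × 10⁻¹³ m = 601 fm.

λ = 601 fm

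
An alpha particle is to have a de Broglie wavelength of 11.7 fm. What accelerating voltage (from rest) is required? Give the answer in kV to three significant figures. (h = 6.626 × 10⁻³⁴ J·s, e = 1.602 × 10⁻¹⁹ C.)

p = h/λ = 6.626 × 10⁻³⁴ / 1.170 × 10⁻¹⁴ = 5.663 × 10⁻²⁰ kg·m/s.
KE = p²/(2m) = 2.413 × 10⁻¹³ J.
V = KE/2e = 2.413 × 10⁻¹³ / (2 × 1.602 × 10⁻¹⁹) = 753 kV.

V = 753 kV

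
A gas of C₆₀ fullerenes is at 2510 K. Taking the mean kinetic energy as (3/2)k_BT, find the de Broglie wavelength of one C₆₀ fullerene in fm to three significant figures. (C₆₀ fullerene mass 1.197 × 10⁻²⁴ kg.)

λ = 1880 fm

KE = (3/2)k_BT = 1.5 × 1.381 × 10⁻²³ × 2510 = 5.199 × 10⁻²⁰ J.
p = √(2mKE) = √(2 × 1.197 × 10⁻²⁴ × 5.199 × 10⁻²⁰) = 3.528 × 10⁻²² kg·m/s.
λ = h/p = 1.88 × 10⁻¹² m = 1880 fm.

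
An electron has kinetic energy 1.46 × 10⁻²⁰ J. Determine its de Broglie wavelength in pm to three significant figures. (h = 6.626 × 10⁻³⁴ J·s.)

λ = 4060 pm

p = √(2mKE) = √(2 × 9.109 × 10⁻³¹ × 1.460 × 10⁻²⁰) = 1.631 × 10⁻²⁵ kg·m/s.
λ = h/p = 6.626 × 10⁻³⁴ / 1.631 × 10⁻²⁵ = 4.06 × 10⁻⁹ m = 4060 pm.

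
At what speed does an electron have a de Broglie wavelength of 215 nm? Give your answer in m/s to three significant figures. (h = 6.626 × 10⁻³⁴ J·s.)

p = h/λ = 6.626 × 10⁻³⁴ / 2.150 × 10⁻⁷ = 3.082 × 10⁻²⁷ kg·m/s.
v = p/m = 3.082 × 10⁻²⁷ / 9.109 × 10⁻³¹ = 3.38 × 10³ m/s = 3380 m/s.

v = 3380 m/s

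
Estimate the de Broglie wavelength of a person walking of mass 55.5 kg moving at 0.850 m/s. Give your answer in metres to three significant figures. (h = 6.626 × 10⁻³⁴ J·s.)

p = mv = 55.5 × 0.850 = 4.718 × 10¹ kg·m/s.
λ = h/p = 6.626 × 10⁻³⁴ / 4.718 × 10¹ = 1.40 × 10⁻³⁵ m.

λ = 1.40 × 10⁻³⁵ m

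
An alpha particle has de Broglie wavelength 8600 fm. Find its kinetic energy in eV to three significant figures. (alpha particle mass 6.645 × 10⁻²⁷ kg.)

KE = 2.79 eV

p = h/λ = 6.626 × 10⁻³⁴ / 8.600 × 10⁻¹² = 7.705 × 10⁻²³ kg·m/s.
KE = p²/(2m) = (7.705 × 10⁻²³)² / (2 × 6.645 × 10⁻²⁷) = 4.467 × 10⁻¹⁹ J = 2.79 eV.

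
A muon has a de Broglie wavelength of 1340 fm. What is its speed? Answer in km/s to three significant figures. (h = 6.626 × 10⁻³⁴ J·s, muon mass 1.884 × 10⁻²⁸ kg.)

v = 2620 km/s

p = h/λ = 6.626 × 10⁻³⁴ / 1.340 × 10⁻¹² = 4.945 × 10⁻²² kg·m/s.
v = p/m = 4.945 × 10⁻²² / 1.884 × 10⁻²⁸ = 2.62 × 10⁶ m/s = 2620 km/s.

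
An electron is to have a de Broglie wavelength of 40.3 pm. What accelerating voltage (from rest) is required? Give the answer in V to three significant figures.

p = h/λ = 6.626 × 10⁻³⁴ / 4.030 × 10⁻¹¹ = 1.644 × 10⁻²³ kg·m/s.
KE = p²/(2m) = 1.484 × 10⁻¹⁶ J.
V = KE/e = 1.484 × 10⁻¹⁶ / (1.602 × 10⁻¹⁹) = 926 V.

V = 926 V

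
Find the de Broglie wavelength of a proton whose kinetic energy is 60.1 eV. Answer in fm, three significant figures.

KE = 60.1 eV = 9.628 × 10⁻¹⁸ J.
p = √(2mKE) = √(2 × 1.673 × 10⁻²⁷ × 9.628 × 10⁻¹⁸) = 1.795 × 10⁻²² kg·m/s.
λ = h/p = 6.626 × 10⁻³⁴ / 1.795 × 10⁻²² = 3.69 × 10⁻¹² m = 3690 fm.

λ = 3690 fm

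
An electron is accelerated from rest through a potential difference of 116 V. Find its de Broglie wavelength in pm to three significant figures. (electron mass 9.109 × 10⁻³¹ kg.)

λ = 114 pm

KE = eV = 1.602 × 10⁻¹⁹ × 116.0 = 1.858 × 10⁻¹⁷ J.
p = √(2mKE) = √(2 × 9.109 × 10⁻³¹ × 1.858 × 10⁻¹⁷) = 5.818 × 10⁻²⁴ kg·m/s.
λ = h/p = 6.626 × 10⁻³⁴ / 5.818 × 10⁻²⁴ = 1.14 × 10⁻¹⁰ m = 114 pm.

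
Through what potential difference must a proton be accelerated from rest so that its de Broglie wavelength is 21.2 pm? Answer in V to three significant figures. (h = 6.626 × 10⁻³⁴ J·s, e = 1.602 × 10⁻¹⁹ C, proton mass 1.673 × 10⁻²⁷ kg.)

p = h/λ = 6.626 × 10⁻³⁴ / 2.120 × 10⁻¹¹ = 3.125 × 10⁻²³ kg·m/s.
KE = p²/(2m) = 2.919 × 10⁻¹⁹ J.
V = KE/e = 2.919 × 10⁻¹⁹ / (1.602 × 10⁻¹⁹) = 1.82 V.

V = 1.82 V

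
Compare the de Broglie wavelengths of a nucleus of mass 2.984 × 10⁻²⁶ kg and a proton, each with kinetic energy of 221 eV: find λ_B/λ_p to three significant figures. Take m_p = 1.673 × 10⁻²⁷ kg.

At fixed KE, p = √(2mKE) so λ = h/p ∝ 1/√m.
λ_B/λ_p = √(m_p/m_B) = √(1.673 × 10⁻²⁷/2.984 × 10⁻²⁶) = √(0.05607) = 0.237.

λ_B/λ_p = 0.237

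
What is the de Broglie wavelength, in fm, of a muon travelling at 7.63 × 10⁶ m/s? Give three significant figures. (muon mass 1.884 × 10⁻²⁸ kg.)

p = mv = 1.884 × 10⁻²⁸ × 7.63 × 10⁶ = 1.437 × 10⁻²¹ kg·m/s.
λ = h/p = 6.626 × 10⁻³⁴ / 1.437 × 10⁻²¹ = 4.61 × 10⁻¹³ m = 461 fm.

λ = 461 fm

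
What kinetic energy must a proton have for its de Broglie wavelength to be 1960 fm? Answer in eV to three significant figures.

KE = 213 eV

p = h/λ = 6.626 × 10⁻³⁴ / 1.960 × 10⁻¹² = 3.381 × 10⁻²² kg·m/s.
KE = p²/(2m) = (3.381 × 10⁻²²)² / (2 × 1.673 × 10⁻²⁷) = 3.416 × 10⁻¹⁷ J = 213 eV.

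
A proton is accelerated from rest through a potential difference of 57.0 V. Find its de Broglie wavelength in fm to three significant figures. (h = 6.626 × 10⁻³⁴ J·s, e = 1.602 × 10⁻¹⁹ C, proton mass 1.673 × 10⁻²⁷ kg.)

λ = 3790 fm

KE = eV = 1.602 × 10⁻¹⁹ × 57.00 = 9.131 × 10⁻¹⁸ J.
p = √(2mKE) = √(2 × 1.673 × 10⁻²⁷ × 9.131 × 10⁻¹⁸) = 1.748 × 10⁻²² kg·m/s.
λ = h/p = 6.626 × 10⁻³⁴ / 1.748 × 10⁻²² = 3.79 × 10⁻¹² m = 3790 fm.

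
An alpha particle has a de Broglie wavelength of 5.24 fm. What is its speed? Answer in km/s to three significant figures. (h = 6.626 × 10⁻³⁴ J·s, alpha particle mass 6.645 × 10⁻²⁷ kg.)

p = h/λ = 6.626 × 10⁻³⁴ / 5.240 × 10⁻¹⁵ = 1.265 × 10⁻¹⁹ kg·m/s.
v = p/m = 1.265 × 10⁻¹⁹ / 6.645 × 10⁻²⁷ = 1.90 × 10⁷ m/s = 1.90 × 10⁴ km/s.

v = 1.90 × 10⁴ km/s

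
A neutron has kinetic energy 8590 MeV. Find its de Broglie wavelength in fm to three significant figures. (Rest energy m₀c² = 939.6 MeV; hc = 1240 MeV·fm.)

Total energy E = KE + m₀c² = 8590 + 939.6 = 9529.6 MeV.
(pc)² = E² − (m₀c²)² = (9529.6)² − (939.6)² = 8.993 × 10⁷ MeV², so pc = 9483 MeV.
λ = hc/(pc) = 1240 MeV·fm / 9483 MeV = 0.131 fm.

λ = 0.131 fm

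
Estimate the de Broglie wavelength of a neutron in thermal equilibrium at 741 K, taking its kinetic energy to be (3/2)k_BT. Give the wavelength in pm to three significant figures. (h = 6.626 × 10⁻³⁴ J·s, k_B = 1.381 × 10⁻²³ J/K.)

λ = 92.4 pm

KE = (3/2)k_BT = 1.5 × 1.381 × 10⁻²³ × 741 = 1.535 × 10⁻²⁰ J.
p = √(2mKE) = √(2 × 1.675 × 10⁻²⁷ × 1.535 × 10⁻²⁰) = 7.171 × 10⁻²⁴ kg·m/s.
λ = h/p = 9.24 × 10⁻¹¹ m = 92.4 pm.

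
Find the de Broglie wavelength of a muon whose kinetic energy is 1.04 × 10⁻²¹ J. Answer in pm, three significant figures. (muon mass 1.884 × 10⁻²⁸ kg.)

p = √(2mKE) = √(2 × 1.884 × 10⁻²⁸ × 1.040 × 10⁻²¹) = 6.260 × 10⁻²⁵ kg·m/s.
λ = h/p = 6.626 × 10⁻³⁴ / 6.260 × 10⁻²⁵ = 1.06 × 10⁻⁹ m = 1060 pm.

λ = 1060 pm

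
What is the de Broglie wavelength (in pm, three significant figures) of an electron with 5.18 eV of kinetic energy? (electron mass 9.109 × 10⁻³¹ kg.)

λ = 539 pm

KE = 5.18 eV = 8.298 × 10⁻¹⁹ J.
p = √(2mKE) = √(2 × 9.109 × 10⁻³¹ × 8.298 × 10⁻¹⁹) = 1.230 × 10⁻²⁴ kg·m/s.
λ = h/p = 6.626 × 10⁻³⁴ / 1.230 × 10⁻²⁴ = 5.39 × 10⁻¹⁰ m = 539 pm.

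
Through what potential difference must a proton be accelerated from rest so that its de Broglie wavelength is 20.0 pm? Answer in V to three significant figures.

V = 2.05 V

p = h/λ = 6.626 × 10⁻³⁴ / 2.000 × 10⁻¹¹ = 3.313 × 10⁻²³ kg·m/s.
KE = p²/(2m) = 3.280 × 10⁻¹⁹ J.
V = KE/e = 3.280 × 10⁻¹⁹ / (1.602 × 10⁻¹⁹) = 2.05 V.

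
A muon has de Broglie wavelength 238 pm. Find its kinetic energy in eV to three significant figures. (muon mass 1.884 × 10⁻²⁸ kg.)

p = h/λ = 6.626 × 10⁻³⁴ / 2.380 × 10⁻¹⁰ = 2.784 × 10⁻²⁴ kg·m/s.
KE = p²/(2m) = (2.784 × 10⁻²⁴)² / (2 × 1.884 × 10⁻²⁸) = 2.057 × 10⁻²⁰ J = 0.128 eV.

KE = 0.128 eV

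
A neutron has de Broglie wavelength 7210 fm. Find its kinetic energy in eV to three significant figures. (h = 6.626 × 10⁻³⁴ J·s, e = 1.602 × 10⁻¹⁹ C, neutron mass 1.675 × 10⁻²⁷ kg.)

KE = 15.7 eV

p = h/λ = 6.626 × 10⁻³⁴ / 7.210 × 10⁻¹² = 9.190 × 10⁻²³ kg·m/s.
KE = p²/(2m) = (9.190 × 10⁻²³)² / (2 × 1.675 × 10⁻²⁷) = 2.521 × 10⁻¹⁸ J = 15.7 eV.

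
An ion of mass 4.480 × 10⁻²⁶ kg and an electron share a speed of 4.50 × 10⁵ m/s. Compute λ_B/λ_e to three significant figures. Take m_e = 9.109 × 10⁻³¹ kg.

λ_B/λ_e = 2.03 × 10⁻⁵

At fixed v, p = mv so λ = h/(mv) ∝ 1/m.
λ_B/λ_e = m_e/m_B = 9.109 × 10⁻³¹/4.480 × 10⁻²⁶ = 2.03 × 10⁻⁵.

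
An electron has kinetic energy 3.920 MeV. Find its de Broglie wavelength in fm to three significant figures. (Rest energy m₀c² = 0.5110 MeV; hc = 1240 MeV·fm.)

Total energy E = KE + m₀c² = 3.920 + 0.5110 = 4.4310 MeV.
(pc)² = E² − (m₀c²)² = (4.4310)² − (0.5110)² = 19.37 MeV², so pc = 4.401 MeV.
λ = hc/(pc) = 1240 MeV·fm / 4.401 MeV = 282 fm.

λ = 282 fm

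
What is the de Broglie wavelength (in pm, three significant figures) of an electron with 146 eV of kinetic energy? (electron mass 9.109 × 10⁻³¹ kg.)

KE = 146 eV = 2.339 × 10⁻¹⁷ J.
p = √(2mKE) = √(2 × 9.109 × 10⁻³¹ × 2.339 × 10⁻¹⁷) = 6.528 × 10⁻²⁴ kg·m/s.
λ = h/p = 6.626 × 10⁻³⁴ / 6.528 × 10⁻²⁴ = 1.02 × 10⁻¹⁰ m = 102 pm.

λ = 102 pm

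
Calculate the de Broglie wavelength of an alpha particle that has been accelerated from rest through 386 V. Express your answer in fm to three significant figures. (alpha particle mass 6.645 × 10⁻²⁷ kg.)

λ = 517 fm

KE = 2eV = 2 × 1.602 × 10⁻¹⁹ × 386.0 = 1.237 × 10⁻¹⁶ J.
p = √(2mKE) = √(2 × 6.645 × 10⁻²⁷ × 1.237 × 10⁻¹⁶) = 1.282 × 10⁻²¹ kg·m/s.
λ = h/p = 6.626 × 10⁻³⁴ / 1.282 × 10⁻²¹ = 5.17 × 10⁻¹³ m = 517 fm.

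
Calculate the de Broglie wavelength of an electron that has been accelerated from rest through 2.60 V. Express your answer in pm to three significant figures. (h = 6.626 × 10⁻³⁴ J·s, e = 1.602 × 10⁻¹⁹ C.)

λ = 761 pm

KE = eV = 1.602 × 10⁻¹⁹ × 2.600 = 4.165 × 10⁻¹⁹ J.
p = √(2mKE) = √(2 × 9.109 × 10⁻³¹ × 4.165 × 10⁻¹⁹) = 8.711 × 10⁻²⁵ kg·m/s.
λ = h/p = 6.626 × 10⁻³⁴ / 8.711 × 10⁻²⁵ = 7.61 × 10⁻¹⁰ m = 761 pm.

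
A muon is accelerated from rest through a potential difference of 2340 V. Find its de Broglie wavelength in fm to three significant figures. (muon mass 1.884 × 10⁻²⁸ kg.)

KE = eV = 1.602 × 10⁻¹⁹ × 2340 = 3.749 × 10⁻¹⁶ J.
p = √(2mKE) = √(2 × 1.884 × 10⁻²⁸ × 3.749 × 10⁻¹⁶) = 3.758 × 10⁻²² kg·m/s.
λ = h/p = 6.626 × 10⁻³⁴ / 3.758 × 10⁻²² = 1.76 × 10⁻¹² m = 1760 fm.

λ = 1760 fm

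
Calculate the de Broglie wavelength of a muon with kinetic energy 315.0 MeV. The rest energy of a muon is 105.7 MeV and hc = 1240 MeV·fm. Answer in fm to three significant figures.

λ = 3.05 fm

Total energy E = KE + m₀c² = 315.0 + 105.7 = 420.7 MeV.
(pc)² = E² − (m₀c²)² = (420.7)² − (105.7)² = 1.658 × 10⁵ MeV², so pc = 407.2 MeV.
λ = hc/(pc) = 1240 MeV·fm / 407.2 MeV = 3.05 fm.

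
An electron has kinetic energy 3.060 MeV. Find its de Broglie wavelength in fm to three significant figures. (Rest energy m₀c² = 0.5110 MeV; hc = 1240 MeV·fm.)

Total energy E = KE + m₀c² = 3.060 + 0.5110 = 3.5710 MeV.
(pc)² = E² − (m₀c²)² = (3.5710)² − (0.5110)² = 12.49 MeV², so pc = 3.534 MeV.
λ = hc/(pc) = 1240 MeV·fm / 3.534 MeV = 351 fm.

λ = 351 fm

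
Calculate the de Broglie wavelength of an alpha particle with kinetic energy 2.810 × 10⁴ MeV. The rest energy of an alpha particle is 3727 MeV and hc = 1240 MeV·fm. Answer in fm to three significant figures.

λ = 0.0392 fm

Total energy E = KE + m₀c² = 2.810 × 10⁴ + 3727 = 31827 MeV.
(pc)² = E² − (m₀c²)² = (31827)² − (3727)² = 9.991 × 10⁸ MeV², so pc = 3.161 × 10⁴ MeV.
λ = hc/(pc) = 1240 MeV·fm / 3.161 × 10⁴ MeV = 0.0392 fm.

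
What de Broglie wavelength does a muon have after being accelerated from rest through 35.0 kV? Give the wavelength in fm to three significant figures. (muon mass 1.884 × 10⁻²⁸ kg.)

KE = eV = 1.602 × 10⁻¹⁹ × 3.500 × 10⁴ = 5.607 × 10⁻¹⁵ J.
p = √(2mKE) = √(2 × 1.884 × 10⁻²⁸ × 5.607 × 10⁻¹⁵) = 1.454 × 10⁻²¹ kg·m/s.
λ = h/p = 6.626 × 10⁻³⁴ / 1.454 × 10⁻²¹ = 4.56 × 10⁻¹³ m = 456 fm.

λ = 456 fm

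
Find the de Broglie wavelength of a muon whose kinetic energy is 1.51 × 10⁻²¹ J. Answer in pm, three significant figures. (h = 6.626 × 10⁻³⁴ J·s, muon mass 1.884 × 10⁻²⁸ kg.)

p = √(2mKE) = √(2 × 1.884 × 10⁻²⁸ × 1.510 × 10⁻²¹) = 7.543 × 10⁻²⁵ kg·m/s.
λ = h/p = 6.626 × 10⁻³⁴ / 7.543 × 10⁻²⁵ = 8.78 × 10⁻¹⁰ m = 878 pm.

λ = 878 pm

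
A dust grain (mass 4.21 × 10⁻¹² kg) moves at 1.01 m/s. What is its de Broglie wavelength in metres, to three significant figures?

λ = 1.56 × 10⁻²² m

p = mv = 4.21 × 10⁻¹² × 1.01 = 4.252 × 10⁻¹² kg·m/s.
λ = h/p = 6.626 × 10⁻³⁴ / 4.252 × 10⁻¹² = 1.56 × 10⁻²² m.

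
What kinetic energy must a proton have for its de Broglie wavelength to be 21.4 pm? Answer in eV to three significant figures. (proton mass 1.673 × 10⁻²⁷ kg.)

p = h/λ = 6.626 × 10⁻³⁴ / 2.140 × 10⁻¹¹ = 3.096 × 10⁻²³ kg·m/s.
KE = p²/(2m) = (3.096 × 10⁻²³)² / (2 × 1.673 × 10⁻²⁷) = 2.865 × 10⁻¹⁹ J = 1.79 eV.

KE = 1.79 eV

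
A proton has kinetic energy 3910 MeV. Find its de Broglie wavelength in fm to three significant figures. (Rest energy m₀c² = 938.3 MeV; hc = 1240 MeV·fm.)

λ = 0.261 fm

Total energy E = KE + m₀c² = 3910 + 938.3 = 4848.3 MeV.
(pc)² = E² − (m₀c²)² = (4848.3)² − (938.3)² = 2.263 × 10⁷ MeV², so pc = 4757 MeV.
λ = hc/(pc) = 1240 MeV·fm / 4757 MeV = 0.261 fm.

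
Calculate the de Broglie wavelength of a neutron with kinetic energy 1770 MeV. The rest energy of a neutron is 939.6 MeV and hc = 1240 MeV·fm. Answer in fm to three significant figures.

λ = 0.488 fm

Total energy E = KE + m₀c² = 1770 + 939.6 = 2709.6 MeV.
(pc)² = E² − (m₀c²)² = (2709.6)² − (939.6)² = 6.459 × 10⁶ MeV², so pc = 2541 MeV.
λ = hc/(pc) = 1240 MeV·fm / 2541 MeV = 0.488 fm.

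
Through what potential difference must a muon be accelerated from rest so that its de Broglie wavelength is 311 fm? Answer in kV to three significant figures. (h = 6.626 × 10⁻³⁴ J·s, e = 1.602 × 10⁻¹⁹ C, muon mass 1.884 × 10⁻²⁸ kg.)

V = 75.2 kV

p = h/λ = 6.626 × 10⁻³⁴ / 3.110 × 10⁻¹³ = 2.131 × 10⁻²¹ kg·m/s.
KE = p²/(2m) = 1.205 × 10⁻¹⁴ J.
V = KE/e = 1.205 × 10⁻¹⁴ / (1.602 × 10⁻¹⁹) = 75.2 kV.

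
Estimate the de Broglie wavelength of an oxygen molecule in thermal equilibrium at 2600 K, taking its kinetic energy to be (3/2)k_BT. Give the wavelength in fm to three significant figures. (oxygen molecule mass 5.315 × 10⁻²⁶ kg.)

KE = (3/2)k_BT = 1.5 × 1.381 × 10⁻²³ × 2600 = 5.386 × 10⁻²⁰ J.
p = √(2mKE) = √(2 × 5.315 × 10⁻²⁶ × 5.386 × 10⁻²⁰) = 7.567 × 10⁻²³ kg·m/s.
λ = h/p = 8.76 × 10⁻¹² m = 8760 fm.

λ = 8760 fm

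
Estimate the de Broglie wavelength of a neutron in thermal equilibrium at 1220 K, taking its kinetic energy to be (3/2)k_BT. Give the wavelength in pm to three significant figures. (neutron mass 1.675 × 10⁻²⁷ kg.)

λ = 72.0 pm

KE = (3/2)k_BT = 1.5 × 1.381 × 10⁻²³ × 1220 = 2.527 × 10⁻²⁰ J.
p = √(2mKE) = √(2 × 1.675 × 10⁻²⁷ × 2.527 × 10⁻²⁰) = 9.201 × 10⁻²⁴ kg·m/s.
λ = h/p = 7.20 × 10⁻¹¹ m = 72.0 pm.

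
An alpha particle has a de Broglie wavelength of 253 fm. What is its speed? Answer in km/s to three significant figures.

p = h/λ = 6.626 × 10⁻³⁴ / 2.530 × 10⁻¹³ = 2.619 × 10⁻²¹ kg·m/s.
v = p/m = 2.619 × 10⁻²¹ / 6.645 × 10⁻²⁷ = 3.94 × 10⁵ m/s = 394 km/s.

v = 394 km/s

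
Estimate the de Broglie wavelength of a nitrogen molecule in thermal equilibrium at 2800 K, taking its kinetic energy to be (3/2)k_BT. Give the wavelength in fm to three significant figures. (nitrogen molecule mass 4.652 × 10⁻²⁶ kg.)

λ = 9020 fm

KE = (3/2)k_BT = 1.5 × 1.381 × 10⁻²³ × 2800 = 5.800 × 10⁻²⁰ J.
p = √(2mKE) = √(2 × 4.652 × 10⁻²⁶ × 5.800 × 10⁻²⁰) = 7.346 × 10⁻²³ kg·m/s.
λ = h/p = 9.02 × 10⁻¹² m = 9020 fm.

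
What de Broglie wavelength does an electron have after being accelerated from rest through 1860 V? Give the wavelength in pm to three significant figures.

KE = eV = 1.602 × 10⁻¹⁹ × 1860 = 2.980 × 10⁻¹⁶ J.
p = √(2mKE) = √(2 × 9.109 × 10⁻³¹ × 2.980 × 10⁻¹⁶) = 2.330 × 10⁻²³ kg·m/s.
λ = h/p = 6.626 × 10⁻³⁴ / 2.330 × 10⁻²³ = 2.84 × 10⁻¹¹ m = 28.4 pm.

λ = 28.4 pm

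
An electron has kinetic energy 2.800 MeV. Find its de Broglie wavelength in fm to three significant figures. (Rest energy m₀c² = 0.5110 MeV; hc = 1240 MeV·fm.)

Total energy E = KE + m₀c² = 2.800 + 0.5110 = 3.3110 MeV.
(pc)² = E² − (m₀c²)² = (3.3110)² − (0.5110)² = 10.70 MeV², so pc = 3.271 MeV.
λ = hc/(pc) = 1240 MeV·fm / 3.271 MeV = 379 fm.

λ = 379 fm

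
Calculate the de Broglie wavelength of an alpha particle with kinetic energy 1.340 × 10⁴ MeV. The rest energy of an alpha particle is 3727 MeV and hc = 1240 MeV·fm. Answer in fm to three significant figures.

Total energy E = KE + m₀c² = 1.340 × 10⁴ + 3727 = 17127 MeV.
(pc)² = E² − (m₀c²)² = (17127)² − (3727)² = 2.794 × 10⁸ MeV², so pc = 1.672 × 10⁴ MeV.
λ = hc/(pc) = 1240 MeV·fm / 1.672 × 10⁴ MeV = 0.0742 fm.

λ = 0.0742 fm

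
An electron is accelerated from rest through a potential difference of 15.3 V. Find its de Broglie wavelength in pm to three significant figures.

λ = 314 pm

KE = eV = 1.602 × 10⁻¹⁹ × 15.30 = 2.451 × 10⁻¹⁸ J.
p = √(2mKE) = √(2 × 9.109 × 10⁻³¹ × 2.451 × 10⁻¹⁸) = 2.113 × 10⁻²⁴ kg·m/s.
λ = h/p = 6.626 × 10⁻³⁴ / 2.113 × 10⁻²⁴ = 3.14 × 10⁻¹⁰ m = 314 pm.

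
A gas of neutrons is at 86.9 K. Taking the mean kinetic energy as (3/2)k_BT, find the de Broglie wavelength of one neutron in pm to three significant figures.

λ = 270 pm

KE = (3/2)k_BT = 1.5 × 1.381 × 10⁻²³ × 86.9 = 1.800 × 10⁻²¹ J.
p = √(2mKE) = √(2 × 1.675 × 10⁻²⁷ × 1.800 × 10⁻²¹) = 2.456 × 10⁻²⁴ kg·m/s.
λ = h/p = 2.70 × 10⁻¹⁰ m = 270 pm.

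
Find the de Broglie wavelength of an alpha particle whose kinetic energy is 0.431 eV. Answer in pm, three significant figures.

KE = 0.431 eV = 6.905 × 10⁻²⁰ J.
p = √(2mKE) = √(2 × 6.645 × 10⁻²⁷ × 6.905 × 10⁻²⁰) = 3.029 × 10⁻²³ kg·m/s.
λ = h/p = 6.626 × 10⁻³⁴ / 3.029 × 10⁻²³ = 2.19 × 10⁻¹¹ m = 21.9 pm.

λ = 21.9 pm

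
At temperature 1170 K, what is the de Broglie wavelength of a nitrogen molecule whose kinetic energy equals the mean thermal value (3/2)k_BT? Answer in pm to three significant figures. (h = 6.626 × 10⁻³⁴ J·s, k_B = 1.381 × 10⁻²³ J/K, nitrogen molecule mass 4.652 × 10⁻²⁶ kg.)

KE = (3/2)k_BT = 1.5 × 1.381 × 10⁻²³ × 1170 = 2.424 × 10⁻²⁰ J.
p = √(2mKE) = √(2 × 4.652 × 10⁻²⁶ × 2.424 × 10⁻²⁰) = 4.749 × 10⁻²³ kg·m/s.
λ = h/p = 1.40 × 10⁻¹¹ m = 14.0 pm.

λ = 14.0 pm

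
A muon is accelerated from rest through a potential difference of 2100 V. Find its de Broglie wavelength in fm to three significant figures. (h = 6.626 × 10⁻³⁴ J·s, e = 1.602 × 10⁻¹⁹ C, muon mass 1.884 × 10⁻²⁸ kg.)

KE = eV = 1.602 × 10⁻¹⁹ × 2100 = 3.364 × 10⁻¹⁶ J.
p = √(2mKE) = √(2 × 1.884 × 10⁻²⁸ × 3.364 × 10⁻¹⁶) = 3.560 × 10⁻²² kg·m/s.
λ = h/p = 6.626 × 10⁻³⁴ / 3.560 × 10⁻²² = 1.86 × 10⁻¹² m = 1860 fm.

λ = 1860 fm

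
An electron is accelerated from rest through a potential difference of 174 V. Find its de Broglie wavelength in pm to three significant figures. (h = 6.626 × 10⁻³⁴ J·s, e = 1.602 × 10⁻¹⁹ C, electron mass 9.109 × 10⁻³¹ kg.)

λ = 93.0 pm

KE = eV = 1.602 × 10⁻¹⁹ × 174.0 = 2.787 × 10⁻¹⁷ J.
p = √(2mKE) = √(2 × 9.109 × 10⁻³¹ × 2.787 × 10⁻¹⁷) = 7.126 × 10⁻²⁴ kg·m/s.
λ = h/p = 6.626 × 10⁻³⁴ / 7.126 × 10⁻²⁴ = 9.30 × 10⁻¹¹ m = 93.0 pm.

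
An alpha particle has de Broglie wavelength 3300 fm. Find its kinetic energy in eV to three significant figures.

p = h/λ = 6.626 × 10⁻³⁴ / 3.300 × 10⁻¹² = 2.008 × 10⁻²² kg·m/s.
KE = p²/(2m) = (2.008 × 10⁻²²)² / (2 × 6.645 × 10⁻²⁷) = 3.034 × 10⁻¹⁸ J = 18.9 eV.

KE = 18.9 eV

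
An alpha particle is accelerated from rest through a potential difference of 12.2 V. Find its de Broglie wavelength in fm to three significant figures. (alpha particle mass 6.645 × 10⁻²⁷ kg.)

λ = 2910 fm

KE = 2eV = 2 × 1.602 × 10⁻¹⁹ × 12.20 = 3.909 × 10⁻¹⁸ J.
p = √(2mKE) = √(2 × 6.645 × 10⁻²⁷ × 3.909 × 10⁻¹⁸) = 2.279 × 10⁻²² kg·m/s.
λ = h/p = 6.626 × 10⁻³⁴ / 2.279 × 10⁻²² = 2.91 × 10⁻¹² m = 2910 fm.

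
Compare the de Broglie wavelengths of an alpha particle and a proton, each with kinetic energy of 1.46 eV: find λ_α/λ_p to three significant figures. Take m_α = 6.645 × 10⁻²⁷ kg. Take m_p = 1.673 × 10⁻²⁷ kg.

At fixed KE, p = √(2mKE) so λ = h/p ∝ 1/√m.
λ_α/λ_p = √(m_p/m_α) = √(1.673 × 10⁻²⁷/6.645 × 10⁻²⁷) = √(0.2518) = 0.502.

λ_α/λ_p = 0.502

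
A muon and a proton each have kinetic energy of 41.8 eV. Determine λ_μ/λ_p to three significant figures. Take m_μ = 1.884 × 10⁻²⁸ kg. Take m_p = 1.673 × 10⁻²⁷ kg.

λ_μ/λ_p = 2.98

At fixed KE, p = √(2mKE) so λ = h/p ∝ 1/√m.
λ_μ/λ_p = √(m_p/m_μ) = √(1.673 × 10⁻²⁷/1.884 × 10⁻²⁸) = √(8.880) = 2.98.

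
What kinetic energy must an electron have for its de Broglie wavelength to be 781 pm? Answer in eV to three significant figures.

KE = 2.47 eV

p = h/λ = 6.626 × 10⁻³⁴ / 7.810 × 10⁻¹⁰ = 8.484 × 10⁻²⁵ kg·m/s.
KE = p²/(2m) = (8.484 × 10⁻²⁵)² / (2 × 9.109 × 10⁻³¹) = 3.951 × 10⁻¹⁹ J = 2.47 eV.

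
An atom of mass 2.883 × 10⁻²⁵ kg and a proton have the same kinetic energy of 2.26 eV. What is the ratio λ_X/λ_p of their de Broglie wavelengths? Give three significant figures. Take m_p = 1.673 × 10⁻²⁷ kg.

At fixed KE, p = √(2mKE) so λ = h/p ∝ 1/√m.
λ_X/λ_p = √(m_p/m_X) = √(1.673 × 10⁻²⁷/2.883 × 10⁻²⁵) = √(5.803 × 10⁻³) = 0.0762.

λ_X/λ_p = 0.0762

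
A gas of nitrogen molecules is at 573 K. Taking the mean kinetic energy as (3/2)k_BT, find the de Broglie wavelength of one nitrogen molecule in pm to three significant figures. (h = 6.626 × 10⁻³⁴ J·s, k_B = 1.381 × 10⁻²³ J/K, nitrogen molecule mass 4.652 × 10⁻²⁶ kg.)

λ = 19.9 pm

KE = (3/2)k_BT = 1.5 × 1.381 × 10⁻²³ × 573 = 1.187 × 10⁻²⁰ J.
p = √(2mKE) = √(2 × 4.652 × 10⁻²⁶ × 1.187 × 10⁻²⁰) = 3.323 × 10⁻²³ kg·m/s.
λ = h/p = 1.99 × 10⁻¹¹ m = 19.9 pm.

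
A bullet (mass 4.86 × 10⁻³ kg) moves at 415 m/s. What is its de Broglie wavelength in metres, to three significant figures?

λ = 3.29 × 10⁻³⁴ m

p = mv = 4.86 × 10⁻³ × 415 = 2.017 kg·m/s.
λ = h/p = 6.626 × 10⁻³⁴ / 2.017 = 3.29 × 10⁻³⁴ m.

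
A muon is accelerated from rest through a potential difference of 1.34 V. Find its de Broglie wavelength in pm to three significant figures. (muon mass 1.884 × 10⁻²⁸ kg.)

KE = eV = 1.602 × 10⁻¹⁹ × 1.340 = 2.147 × 10⁻¹⁹ J.
p = √(2mKE) = √(2 × 1.884 × 10⁻²⁸ × 2.147 × 10⁻¹⁹) = 8.994 × 10⁻²⁴ kg·m/s.
λ = h/p = 6.626 × 10⁻³⁴ / 8.994 × 10⁻²⁴ = 7.37 × 10⁻¹¹ m = 73.7 pm.

λ = 73.7 pm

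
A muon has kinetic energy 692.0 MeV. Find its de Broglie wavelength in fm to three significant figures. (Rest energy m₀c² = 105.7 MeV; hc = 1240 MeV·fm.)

λ = 1.57 fm

Total energy E = KE + m₀c² = 692.0 + 105.7 = 797.7 MeV.
(pc)² = E² − (m₀c²)² = (797.7)² − (105.7)² = 6.252 × 10⁵ MeV², so pc = 790.7 MeV.
λ = hc/(pc) = 1240 MeV·fm / 790.7 MeV = 1.57 fm.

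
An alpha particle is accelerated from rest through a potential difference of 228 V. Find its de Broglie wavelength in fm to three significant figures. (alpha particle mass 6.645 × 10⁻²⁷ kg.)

λ = 672 fm

KE = 2eV = 2 × 1.602 × 10⁻¹⁹ × 228.0 = 7.305 × 10⁻¹⁷ J.
p = √(2mKE) = √(2 × 6.645 × 10⁻²⁷ × 7.305 × 10⁻¹⁷) = 9.853 × 10⁻²² kg·m/s.
λ = h/p = 6.626 × 10⁻³⁴ / 9.853 × 10⁻²² = 6.72 × 10⁻¹³ m = 672 fm.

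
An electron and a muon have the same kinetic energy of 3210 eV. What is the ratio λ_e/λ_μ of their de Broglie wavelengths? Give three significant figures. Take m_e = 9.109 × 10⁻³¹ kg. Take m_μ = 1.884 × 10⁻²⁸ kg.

At fixed KE, p = √(2mKE) so λ = h/p ∝ 1/√m.
λ_e/λ_μ = √(m_μ/m_e) = √(1.884 × 10⁻²⁸/9.109 × 10⁻³¹) = √(206.8) = 14.4.

λ_e/λ_μ = 14.4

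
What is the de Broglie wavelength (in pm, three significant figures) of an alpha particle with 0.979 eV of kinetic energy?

λ = 14.5 pm

KE = 0.979 eV = 1.568 × 10⁻¹⁹ J.
p = √(2mKE) = √(2 × 6.645 × 10⁻²⁷ × 1.568 × 10⁻¹⁹) = 4.565 × 10⁻²³ kg·m/s.
λ = h/p = 6.626 × 10⁻³⁴ / 4.565 × 10⁻²³ = 1.45 × 10⁻¹¹ m = 14.5 pm.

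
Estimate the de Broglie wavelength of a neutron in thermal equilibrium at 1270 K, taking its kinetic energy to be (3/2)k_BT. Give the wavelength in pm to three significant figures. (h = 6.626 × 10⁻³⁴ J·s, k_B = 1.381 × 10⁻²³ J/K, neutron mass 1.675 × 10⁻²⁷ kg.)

λ = 70.6 pm

KE = (3/2)k_BT = 1.5 × 1.381 × 10⁻²³ × 1270 = 2.631 × 10⁻²⁰ J.
p = √(2mKE) = √(2 × 1.675 × 10⁻²⁷ × 2.631 × 10⁻²⁰) = 9.388 × 10⁻²⁴ kg·m/s.
λ = h/p = 7.06 × 10⁻¹¹ m = 70.6 pm.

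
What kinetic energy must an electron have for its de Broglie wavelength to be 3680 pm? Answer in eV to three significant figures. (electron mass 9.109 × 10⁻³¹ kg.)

KE = 0.111 eV

p = h/λ = 6.626 × 10⁻³⁴ / 3.680 × 10⁻⁹ = 1.801 × 10⁻²⁵ kg·m/s.
KE = p²/(2m) = (1.801 × 10⁻²⁵)² / (2 × 9.109 × 10⁻³¹) = 1.780 × 10⁻²⁰ J = 0.111 eV.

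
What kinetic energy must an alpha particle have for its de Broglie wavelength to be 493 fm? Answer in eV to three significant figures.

p = h/λ = 6.626 × 10⁻³⁴ / 4.930 × 10⁻¹³ = 1.344 × 10⁻²¹ kg·m/s.
KE = p²/(2m) = (1.344 × 10⁻²¹)² / (2 × 6.645 × 10⁻²⁷) = 1.359 × 10⁻¹⁶ J = 848 eV.

KE = 848 eV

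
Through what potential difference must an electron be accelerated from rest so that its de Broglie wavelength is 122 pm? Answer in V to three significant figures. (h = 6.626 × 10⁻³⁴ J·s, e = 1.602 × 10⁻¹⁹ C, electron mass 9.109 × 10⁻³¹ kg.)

p = h/λ = 6.626 × 10⁻³⁴ / 1.220 × 10⁻¹⁰ = 5.431 × 10⁻²⁴ kg·m/s.
KE = p²/(2m) = 1.619 × 10⁻¹⁷ J.
V = KE/e = 1.619 × 10⁻¹⁷ / (1.602 × 10⁻¹⁹) = 101 V.

V = 101 V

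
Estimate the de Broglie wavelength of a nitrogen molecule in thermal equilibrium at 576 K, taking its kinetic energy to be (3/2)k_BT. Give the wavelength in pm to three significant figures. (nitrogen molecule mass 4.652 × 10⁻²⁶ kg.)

λ = 19.9 pm

KE = (3/2)k_BT = 1.5 × 1.381 × 10⁻²³ × 576 = 1.193 × 10⁻²⁰ J.
p = √(2mKE) = √(2 × 4.652 × 10⁻²⁶ × 1.193 × 10⁻²⁰) = 3.332 × 10⁻²³ kg·m/s.
λ = h/p = 1.99 × 10⁻¹¹ m = 19.9 pm.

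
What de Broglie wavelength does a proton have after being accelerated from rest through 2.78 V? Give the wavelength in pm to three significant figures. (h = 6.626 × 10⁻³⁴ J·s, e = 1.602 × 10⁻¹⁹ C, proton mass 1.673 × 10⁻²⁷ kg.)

λ = 17.2 pm

KE = eV = 1.602 × 10⁻¹⁹ × 2.780 = 4.454 × 10⁻¹⁹ J.
p = √(2mKE) = √(2 × 1.673 × 10⁻²⁷ × 4.454 × 10⁻¹⁹) = 3.860 × 10⁻²³ kg·m/s.
λ = h/p = 6.626 × 10⁻³⁴ / 3.860 × 10⁻²³ = 1.72 × 10⁻¹¹ m = 17.2 pm.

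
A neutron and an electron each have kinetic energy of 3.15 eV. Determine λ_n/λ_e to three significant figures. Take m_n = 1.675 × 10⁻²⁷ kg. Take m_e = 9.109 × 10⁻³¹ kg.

At fixed KE, p = √(2mKE) so λ = h/p ∝ 1/√m.
λ_n/λ_e = √(m_e/m_n) = √(9.109 × 10⁻³¹/1.675 × 10⁻²⁷) = √(5.438 × 10⁻⁴) = 0.0233.

λ_n/λ_e = 0.0233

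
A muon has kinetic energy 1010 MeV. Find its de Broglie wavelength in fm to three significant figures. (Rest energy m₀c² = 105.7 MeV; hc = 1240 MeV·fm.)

λ = 1.12 fm

Total energy E = KE + m₀c² = 1010 + 105.7 = 1115.7 MeV.
(pc)² = E² − (m₀c²)² = (1115.7)² − (105.7)² = 1.234 × 10⁶ MeV², so pc = 1111 MeV.
λ = hc/(pc) = 1240 MeV·fm / 1111 MeV = 1.12 fm.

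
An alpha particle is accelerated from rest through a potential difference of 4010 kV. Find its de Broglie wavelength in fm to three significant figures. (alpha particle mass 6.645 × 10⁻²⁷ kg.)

KE = 2eV = 2 × 1.602 × 10⁻¹⁹ × 4.010 × 10⁶ = 1.285 × 10⁻¹² J.
p = √(2mKE) = √(2 × 6.645 × 10⁻²⁷ × 1.285 × 10⁻¹²) = 1.307 × 10⁻¹⁹ kg·m/s.
λ = h/p = 6.626 × 10⁻³⁴ / 1.307 × 10⁻¹⁹ = 5.07 × 10⁻¹⁵ m = 5.07 fm.

λ = 5.07 fm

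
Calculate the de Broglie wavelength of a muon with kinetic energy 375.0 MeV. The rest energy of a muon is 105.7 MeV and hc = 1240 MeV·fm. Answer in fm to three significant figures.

Total energy E = KE + m₀c² = 375.0 + 105.7 = 480.7 MeV.
(pc)² = E² − (m₀c²)² = (480.7)² − (105.7)² = 2.199 × 10⁵ MeV², so pc = 468.9 MeV.
λ = hc/(pc) = 1240 MeV·fm / 468.9 MeV = 2.64 fm.

λ = 2.64 fm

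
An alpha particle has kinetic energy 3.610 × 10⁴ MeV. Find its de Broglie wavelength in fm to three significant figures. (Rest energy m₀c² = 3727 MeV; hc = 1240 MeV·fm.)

λ = 0.0313 fm

Total energy E = KE + m₀c² = 3.610 × 10⁴ + 3727 = 39827 MeV.
(pc)² = E² − (m₀c²)² = (39827)² − (3727)² = 1.572 × 10⁹ MeV², so pc = 3.965 × 10⁴ MeV.
λ = hc/(pc) = 1240 MeV·fm / 3.965 × 10⁴ MeV = 0.0313 fm.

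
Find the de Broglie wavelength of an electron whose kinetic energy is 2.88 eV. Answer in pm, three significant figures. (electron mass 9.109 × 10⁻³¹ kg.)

λ = 723 pm

KE = 2.88 eV = 4.614 × 10⁻¹⁹ J.
p = √(2mKE) = √(2 × 9.109 × 10⁻³¹ × 4.614 × 10⁻¹⁹) = 9.168 × 10⁻²⁵ kg·m/s.
λ = h/p = 6.626 × 10⁻³⁴ / 9.168 × 10⁻²⁵ = 7.23 × 10⁻¹⁰ m = 723 pm.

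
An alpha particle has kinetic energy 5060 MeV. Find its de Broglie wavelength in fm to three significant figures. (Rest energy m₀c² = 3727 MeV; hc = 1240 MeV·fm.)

λ = 0.156 fm

Total energy E = KE + m₀c² = 5060 + 3727 = 8787 MeV.
(pc)² = E² − (m₀c²)² = (8787)² − (3727)² = 6.332 × 10⁷ MeV², so pc = 7957 MeV.
λ = hc/(pc) = 1240 MeV·fm / 7957 MeV = 0.156 fm.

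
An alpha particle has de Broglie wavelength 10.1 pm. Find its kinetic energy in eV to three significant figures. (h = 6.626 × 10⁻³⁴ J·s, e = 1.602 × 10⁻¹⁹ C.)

p = h/λ = 6.626 × 10⁻³⁴ / 1.010 × 10⁻¹¹ = 6.560 × 10⁻²³ kg·m/s.
KE = p²/(2m) = (6.560 × 10⁻²³)² / (2 × 6.645 × 10⁻²⁷) = 3.238 × 10⁻¹⁹ J = 2.02 eV.

KE = 2.02 eV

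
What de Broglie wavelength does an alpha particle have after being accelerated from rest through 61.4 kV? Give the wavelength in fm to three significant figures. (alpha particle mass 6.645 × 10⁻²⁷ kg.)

λ = 41.0 fm

KE = 2eV = 2 × 1.602 × 10⁻¹⁹ × 6.140 × 10⁴ = 1.967 × 10⁻¹⁴ J.
p = √(2mKE) = √(2 × 6.645 × 10⁻²⁷ × 1.967 × 10⁻¹⁴) = 1.617 × 10⁻²⁰ kg·m/s.
λ = h/p = 6.626 × 10⁻³⁴ / 1.617 × 10⁻²⁰ = 4.10 × 10⁻¹⁴ m = 41.0 fm.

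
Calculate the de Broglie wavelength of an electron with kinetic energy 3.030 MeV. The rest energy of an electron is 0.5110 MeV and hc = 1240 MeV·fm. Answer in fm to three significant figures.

Total energy E = KE + m₀c² = 3.030 + 0.5110 = 3.5410 MeV.
(pc)² = E² − (m₀c²)² = (3.5410)² − (0.5110)² = 12.28 MeV², so pc = 3.504 MeV.
λ = hc/(pc) = 1240 MeV·fm / 3.504 MeV = 354 fm.

λ = 354 fm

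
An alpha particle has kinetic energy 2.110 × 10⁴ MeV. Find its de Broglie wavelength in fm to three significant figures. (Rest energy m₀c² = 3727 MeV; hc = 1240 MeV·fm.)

Total energy E = KE + m₀c² = 2.110 × 10⁴ + 3727 = 24827 MeV.
(pc)² = E² − (m₀c²)² = (24827)² − (3727)² = 6.025 × 10⁸ MeV², so pc = 2.455 × 10⁴ MeV.
λ = hc/(pc) = 1240 MeV·fm / 2.455 × 10⁴ MeV = 0.0505 fm.

λ = 0.0505 fm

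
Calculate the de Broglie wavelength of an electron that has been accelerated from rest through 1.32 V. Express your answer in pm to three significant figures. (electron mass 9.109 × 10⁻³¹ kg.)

KE = eV = 1.602 × 10⁻¹⁹ × 1.320 = 2.115 × 10⁻¹⁹ J.
p = √(2mKE) = √(2 × 9.109 × 10⁻³¹ × 2.115 × 10⁻¹⁹) = 6.207 × 10⁻²⁵ kg·m/s.
λ = h/p = 6.626 × 10⁻³⁴ / 6.207 × 10⁻²⁵ = 1.07 × 10⁻⁹ m = 1070 pm.

λ = 1070 pm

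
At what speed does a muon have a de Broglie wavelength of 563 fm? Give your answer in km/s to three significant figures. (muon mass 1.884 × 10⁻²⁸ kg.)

v = 6250 km/s

p = h/λ = 6.626 × 10⁻³⁴ / 5.630 × 10⁻¹³ = 1.177 × 10⁻²¹ kg·m/s.
v = p/m = 1.177 × 10⁻²¹ / 1.884 × 10⁻²⁸ = 6.25 × 10⁶ m/s = 6250 km/s.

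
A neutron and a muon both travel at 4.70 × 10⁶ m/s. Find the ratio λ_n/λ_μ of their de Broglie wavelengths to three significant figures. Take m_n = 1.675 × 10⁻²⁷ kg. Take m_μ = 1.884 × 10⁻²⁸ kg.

λ_n/λ_μ = 0.112

At fixed v, p = mv so λ = h/(mv) ∝ 1/m.
λ_n/λ_μ = m_μ/m_n = 1.884 × 10⁻²⁸/1.675 × 10⁻²⁷ = 0.112.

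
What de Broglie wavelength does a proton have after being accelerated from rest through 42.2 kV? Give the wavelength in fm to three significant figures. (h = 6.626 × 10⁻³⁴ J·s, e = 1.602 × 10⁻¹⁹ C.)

λ = 139 fm

KE = eV = 1.602 × 10⁻¹⁹ × 4.220 × 10⁴ = 6.760 × 10⁻¹⁵ J.
p = √(2mKE) = √(2 × 1.673 × 10⁻²⁷ × 6.760 × 10⁻¹⁵) = 4.756 × 10⁻²¹ kg·m/s.
λ = h/p = 6.626 × 10⁻³⁴ / 4.756 × 10⁻²¹ = 1.39 × 10⁻¹³ m = 139 fm.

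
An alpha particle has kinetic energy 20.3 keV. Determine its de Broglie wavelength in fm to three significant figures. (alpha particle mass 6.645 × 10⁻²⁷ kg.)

λ = 101 fm

KE = 20.3 keV = 3.252 × 10⁻¹⁵ J.
p = √(2mKE) = √(2 × 6.645 × 10⁻²⁷ × 3.252 × 10⁻¹⁵) = 6.574 × 10⁻²¹ kg·m/s.
λ = h/p = 6.626 × 10⁻³⁴ / 6.574 × 10⁻²¹ = 1.01 × 10⁻¹³ m = 101 fm.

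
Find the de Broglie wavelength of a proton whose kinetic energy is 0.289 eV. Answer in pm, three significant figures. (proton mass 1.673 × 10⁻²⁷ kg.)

KE = 0.289 eV = 4.630 × 10⁻²⁰ J.
p = √(2mKE) = √(2 × 1.673 × 10⁻²⁷ × 4.630 × 10⁻²⁰) = 1.245 × 10⁻²³ kg·m/s.
λ = h/p = 6.626 × 10⁻³⁴ / 1.245 × 10⁻²³ = 5.32 × 10⁻¹¹ m = 53.2 pm.

λ = 53.2 pm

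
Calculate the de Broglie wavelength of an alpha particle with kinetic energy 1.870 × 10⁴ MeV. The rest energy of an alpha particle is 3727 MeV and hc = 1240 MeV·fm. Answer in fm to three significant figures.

Total energy E = KE + m₀c² = 1.870 × 10⁴ + 3727 = 22427 MeV.
(pc)² = E² − (m₀c²)² = (22427)² − (3727)² = 4.891 × 10⁸ MeV², so pc = 2.212 × 10⁴ MeV.
λ = hc/(pc) = 1240 MeV·fm / 2.212 × 10⁴ MeV = 0.0561 fm.

λ = 0.0561 fm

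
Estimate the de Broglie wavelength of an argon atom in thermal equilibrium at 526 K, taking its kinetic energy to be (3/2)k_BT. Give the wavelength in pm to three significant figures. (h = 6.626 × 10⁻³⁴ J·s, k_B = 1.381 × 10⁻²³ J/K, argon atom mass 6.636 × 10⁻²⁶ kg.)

λ = 17.4 pm

KE = (3/2)k_BT = 1.5 × 1.381 × 10⁻²³ × 526 = 1.090 × 10⁻²⁰ J.
p = √(2mKE) = √(2 × 6.636 × 10⁻²⁶ × 1.090 × 10⁻²⁰) = 3.803 × 10⁻²³ kg·m/s.
λ = h/p = 1.74 × 10⁻¹¹ m = 17.4 pm.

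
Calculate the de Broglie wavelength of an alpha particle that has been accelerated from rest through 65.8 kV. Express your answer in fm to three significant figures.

λ = 39.6 fm

KE = 2eV = 2 × 1.602 × 10⁻¹⁹ × 6.580 × 10⁴ = 2.108 × 10⁻¹⁴ J.
p = √(2mKE) = √(2 × 6.645 × 10⁻²⁷ × 2.108 × 10⁻¹⁴) = 1.674 × 10⁻²⁰ kg·m/s.
λ = h/p = 6.626 × 10⁻³⁴ / 1.674 × 10⁻²⁰ = 3.96 × 10⁻¹⁴ m = 39.6 fm.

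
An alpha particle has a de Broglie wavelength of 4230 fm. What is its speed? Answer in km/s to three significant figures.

p = h/λ = 6.626 × 10⁻³⁴ / 4.230 × 10⁻¹² = 1.566 × 10⁻²² kg·m/s.
v = p/m = 1.566 × 10⁻²² / 6.645 × 10⁻²⁷ = 2.36 × 10⁴ m/s = 23.6 km/s.

v = 23.6 km/s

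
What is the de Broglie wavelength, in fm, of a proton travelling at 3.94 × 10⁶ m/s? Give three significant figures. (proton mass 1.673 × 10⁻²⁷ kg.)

λ = 101 fm

p = mv = 1.673 × 10⁻²⁷ × 3.94 × 10⁶ = 6.592 × 10⁻²¹ kg·m/s.
λ = h/p = 6.626 × 10⁻³⁴ / 6.592 × 10⁻²¹ = 1.01 × 10⁻¹³ m = 101 fm.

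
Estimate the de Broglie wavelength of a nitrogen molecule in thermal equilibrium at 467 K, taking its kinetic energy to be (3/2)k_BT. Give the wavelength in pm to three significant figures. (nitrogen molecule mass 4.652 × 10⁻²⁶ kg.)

λ = 22.1 pm

KE = (3/2)k_BT = 1.5 × 1.381 × 10⁻²³ × 467 = 9.674 × 10⁻²¹ J.
p = √(2mKE) = √(2 × 4.652 × 10⁻²⁶ × 9.674 × 10⁻²¹) = 3.000 × 10⁻²³ kg·m/s.
λ = h/p = 2.21 × 10⁻¹¹ m = 22.1 pm.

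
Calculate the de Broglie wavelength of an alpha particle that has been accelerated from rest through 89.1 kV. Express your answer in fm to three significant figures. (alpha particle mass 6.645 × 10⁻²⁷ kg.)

λ = 34.0 fm

KE = 2eV = 2 × 1.602 × 10⁻¹⁹ × 8.910 × 10⁴ = 2.855 × 10⁻¹⁴ J.
p = √(2mKE) = √(2 × 6.645 × 10⁻²⁷ × 2.855 × 10⁻¹⁴) = 1.948 × 10⁻²⁰ kg·m/s.
λ = h/p = 6.626 × 10⁻³⁴ / 1.948 × 10⁻²⁰ = 3.40 × 10⁻¹⁴ m = 34.0 fm.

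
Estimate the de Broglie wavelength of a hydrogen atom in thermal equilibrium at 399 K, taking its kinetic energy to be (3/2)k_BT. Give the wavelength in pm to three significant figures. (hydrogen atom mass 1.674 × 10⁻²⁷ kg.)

λ = 126 pm

KE = (3/2)k_BT = 1.5 × 1.381 × 10⁻²³ × 399 = 8.265 × 10⁻²¹ J.
p = √(2mKE) = √(2 × 1.674 × 10⁻²⁷ × 8.265 × 10⁻²¹) = 5.260 × 10⁻²⁴ kg·m/s.
λ = h/p = 1.26 × 10⁻¹⁰ m = 126 pm.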